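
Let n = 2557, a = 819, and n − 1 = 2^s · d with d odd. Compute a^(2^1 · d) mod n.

n − 1 = 2556 = 2^2 · 639, so s = 2 and d = 639.
Repeated squaring mod 2557: 819^1 ≡ 819, 819^2 ≡ 827, 819^4 ≡ 1210, 819^8 ≡ 1496, 819^16 ≡ 641, 819^32 ≡ 1761, 819^64 ≡ 2037, 819^128 ≡ 1915, 819^256 ≡ 487, 819^512 ≡ 1925.
639 = 512 + 64 + 32 + 16 + 8 + 4 + 2 + 1, so 819^639 ≡ 1925·2037·1761·641·1496·1210·827·819 ≡ 2556 (mod 2557).
x_0 = 2556.
x_1 = 2556^2 mod 2557 = 1.

1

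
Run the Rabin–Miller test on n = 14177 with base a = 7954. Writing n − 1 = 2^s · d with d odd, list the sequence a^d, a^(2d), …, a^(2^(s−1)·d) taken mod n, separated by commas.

4725, 11027, 12777, 3574, 14176

n − 1 = 14176 = 2^5 · 443, so s = 5 and d = 443.
x_0 = 7954^443 mod 14177 = 4725.
x_1 = 4725^2 mod 14177 = 11027.
x_2 = 11027^2 mod 14177 = 12777.
x_3 = 12777^2 mod 14177 = 3574.
x_4 = 3574^2 mod 14177 = 14176.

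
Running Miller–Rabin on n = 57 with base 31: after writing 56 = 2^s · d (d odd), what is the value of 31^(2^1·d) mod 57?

n − 1 = 56 = 2^3 · 7, so s = 3 and d = 7.
x_0 = 31^7 mod 57 = 31.
x_1 = 31^2 mod 57 = 49.

49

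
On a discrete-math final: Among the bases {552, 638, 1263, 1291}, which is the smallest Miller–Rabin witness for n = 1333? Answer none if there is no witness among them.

638

n − 1 = 1332 = 2^2 · 333, so s = 2 and d = 333.
Base 552: x_0 = 552^333 mod 1333 = 1. x_0 = 1, so 552 is not a witness.
Base 638: x_0 = 638^333 mod 1333 = 345. x_0 is neither 1 nor 1332, so continue squaring. x_1 = 345^2 mod 1333 = 388. Reached i = s−1 = 1 without hitting −1: 638 is a Miller–Rabin witness and 1333 is composite.
Base 1263: x_0 = 1263^333 mod 1333 = 821. x_0 is neither 1 nor 1332, so continue squaring. x_1 = 821^2 mod 1333 = 876. Reached i = s−1 = 1 without hitting −1: 1263 is a Miller–Rabin witness and 1333 is composite.
Base 1291: x_0 = 1291^333 mod 1333 = 560. x_0 is neither 1 nor 1332, so continue squaring. x_1 = 560^2 mod 1333 = 345. Reached i = s−1 = 1 without hitting −1: 1291 is a Miller–Rabin witness and 1333 is composite.
The smallest witness among the given bases is 638.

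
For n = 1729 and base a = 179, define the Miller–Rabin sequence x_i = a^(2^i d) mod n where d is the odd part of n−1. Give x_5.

1

n − 1 = 1728 = 2^6 · 27, so s = 6 and d = 27.
x_0 = 179^27 mod 1729 = 246.
x_1 = 246^2 mod 1729 = 1.
x_2 = 1^2 mod 1729 = 1.
x_3 = 1^2 mod 1729 = 1.
x_4 = 1^2 mod 1729 = 1.
x_5 = 1^2 mod 1729 = 1.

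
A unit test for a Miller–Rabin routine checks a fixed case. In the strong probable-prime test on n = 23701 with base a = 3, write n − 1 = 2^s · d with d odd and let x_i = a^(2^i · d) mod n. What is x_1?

11615

n − 1 = 23700 = 2^2 · 5925, so s = 2 and d = 5925.
x_0 = 3^5925 mod 23701 = 14430.
x_1 = 14430^2 mod 23701 = 11615.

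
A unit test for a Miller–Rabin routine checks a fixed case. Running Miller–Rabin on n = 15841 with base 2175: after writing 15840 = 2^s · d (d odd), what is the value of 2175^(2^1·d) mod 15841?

n − 1 = 15840 = 2^5 · 495, so s = 5 and d = 495.
x_0 = 2175^495 mod 15841 = 6852.
x_1 = 6852^2 mod 15841 = 13021.

13021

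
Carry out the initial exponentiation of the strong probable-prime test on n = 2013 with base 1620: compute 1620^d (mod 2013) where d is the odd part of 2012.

1545

n − 1 = 2012 = 2^2 · 503, so s = 2 and d = 503.
1620^503 mod 2013 = 1545.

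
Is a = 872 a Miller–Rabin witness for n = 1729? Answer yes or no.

n − 1 = 1728 = 2^6 · 27, so s = 6 and d = 27.
x_0 = 872^27 mod 1729 = 1.
x_0 = 1, so 872 is not a witness.

no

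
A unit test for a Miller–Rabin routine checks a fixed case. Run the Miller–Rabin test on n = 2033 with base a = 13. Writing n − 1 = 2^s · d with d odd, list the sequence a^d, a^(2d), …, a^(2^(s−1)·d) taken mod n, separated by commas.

1267, 1252, 61, 1688

n − 1 = 2032 = 2^4 · 127, so s = 4 and d = 127.
x_0 = 13^127 mod 2033 = 1267.
x_1 = 1267^2 mod 2033 = 1252.
x_2 = 1252^2 mod 2033 = 61.
x_3 = 61^2 mod 2033 = 1688.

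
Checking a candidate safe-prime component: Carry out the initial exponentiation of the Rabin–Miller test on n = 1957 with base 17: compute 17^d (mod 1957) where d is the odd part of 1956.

n − 1 = 1956 = 2^2 · 489, so s = 2 and d = 489.
17^489 mod 1957 = 1094.

1094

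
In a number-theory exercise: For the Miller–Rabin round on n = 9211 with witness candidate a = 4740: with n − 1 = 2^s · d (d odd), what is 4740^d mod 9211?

n − 1 = 9210 = 2^1 · 4605, so s = 1 and d = 4605.
Repeated squaring mod 9211: 4740^1 ≡ 4740, 4740^2 ≡ 1971, 4740^4 ≡ 7010, 4740^8 ≡ 8626, 4740^16 ≡ 1418, 4740^32 ≡ 2726, 4740^64 ≡ 7010, 4740^128 ≡ 8626, 4740^256 ≡ 1418, 4740^512 ≡ 2726, 4740^1024 ≡ 7010, 4740^2048 ≡ 8626, 4740^4096 ≡ 1418.
4605 = 4096 + 256 + 128 + 64 + 32 + 16 + 8 + 4 + 1, so 4740^4605 ≡ 1418·1418·8626·7010·2726·1418·8626·7010·4740 ≡ 5135 (mod 9211).

5135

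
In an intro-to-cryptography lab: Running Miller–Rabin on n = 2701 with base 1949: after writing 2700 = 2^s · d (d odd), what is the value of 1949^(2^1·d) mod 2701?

1925

n − 1 = 2700 = 2^2 · 675, so s = 2 and d = 675.
x_0 = 1949^675 mod 2701 = 813.
x_1 = 813^2 mod 2701 = 1925.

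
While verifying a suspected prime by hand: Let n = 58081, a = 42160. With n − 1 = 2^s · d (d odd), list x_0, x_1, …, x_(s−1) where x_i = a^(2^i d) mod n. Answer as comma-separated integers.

41692, 32777, 7472, 14943, 29885

n − 1 = 58080 = 2^5 · 1815, so s = 5 and d = 1815.
x_0 = 42160^1815 mod 58081 = 41692.
x_1 = 41692^2 mod 58081 = 32777.
x_2 = 32777^2 mod 58081 = 7472.
x_3 = 7472^2 mod 58081 = 14943.
x_4 = 14943^2 mod 58081 = 29885.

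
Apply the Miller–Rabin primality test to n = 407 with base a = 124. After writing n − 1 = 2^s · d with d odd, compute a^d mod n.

n − 1 = 406 = 2^1 · 203, so s = 1 and d = 203.
124^203 mod 407 = 335.

335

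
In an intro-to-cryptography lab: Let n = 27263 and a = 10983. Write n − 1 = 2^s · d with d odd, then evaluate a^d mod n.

4064

n − 1 = 27262 = 2^1 · 13631, so s = 1 and d = 13631.
Repeated squaring mod 27263: 10983^1 ≡ 10983, 10983^2 ≡ 14777, 10983^4 ≡ 10362, 10983^8 ≡ 9350, 10983^16 ≡ 17322, 10983^32 ≡ 22369, 10983^64 ≡ 14322, 10983^128 ≡ 20135, 10983^256 ≡ 17415, 10983^512 ≡ 8613, 10983^1024 ≡ 1146, 10983^2048 ≡ 4692, 10983^4096 ≡ 13623, 10983^8192 ≡ 6888.
13631 = 8192 + 4096 + 1024 + 256 + 32 + 16 + 8 + 4 + 2 + 1, so 10983^13631 ≡ 6888·13623·1146·17415·22369·17322·9350·10362·14777·10983 ≡ 4064 (mod 27263).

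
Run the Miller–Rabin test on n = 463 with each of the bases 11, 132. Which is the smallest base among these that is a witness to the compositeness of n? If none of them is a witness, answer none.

none

n − 1 = 462 = 2^1 · 231, so s = 1 and d = 231.
Base 11: x_0 = 11^231 mod 463 = 462. x_0 = 462 ≡ −1, so 11 is not a witness.
Base 132: x_0 = 132^231 mod 463 = 1. x_0 = 1, so 132 is not a witness.
No listed base is a witness for 463.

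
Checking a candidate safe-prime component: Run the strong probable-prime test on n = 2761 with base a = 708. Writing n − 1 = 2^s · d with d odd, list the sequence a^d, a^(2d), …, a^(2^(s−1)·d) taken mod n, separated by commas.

628, 2322, 2212

n − 1 = 2760 = 2^3 · 345, so s = 3 and d = 345.
x_0 = 708^345 mod 2761 = 628.
x_1 = 628^2 mod 2761 = 2322.
x_2 = 2322^2 mod 2761 = 2212.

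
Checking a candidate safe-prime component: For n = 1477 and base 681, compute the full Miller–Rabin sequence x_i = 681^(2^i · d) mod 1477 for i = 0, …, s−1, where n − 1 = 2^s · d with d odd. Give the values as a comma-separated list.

n − 1 = 1476 = 2^2 · 369, so s = 2 and d = 369.
x_0 = 681^369 mod 1477 = 1184.
x_1 = 1184^2 mod 1477 = 183.

1184, 183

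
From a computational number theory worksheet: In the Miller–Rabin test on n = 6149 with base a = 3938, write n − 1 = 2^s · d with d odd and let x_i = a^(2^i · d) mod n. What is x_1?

5071

n − 1 = 6148 = 2^2 · 1537, so s = 2 and d = 1537.
x_0 = 3938^1537 mod 6149 = 2937.
x_1 = 2937^2 mod 6149 = 5071.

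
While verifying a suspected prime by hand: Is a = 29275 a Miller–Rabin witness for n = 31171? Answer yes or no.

n − 1 = 31170 = 2^1 · 15585, so s = 1 and d = 15585.
x_0 = 29275^15585 mod 31171 = 23059.
x_0 ∉ {1, 31170} and s = 1, so 29275 is a Miller–Rabin witness and 31171 is composite.

yes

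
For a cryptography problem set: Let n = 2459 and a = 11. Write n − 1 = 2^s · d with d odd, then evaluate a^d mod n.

n − 1 = 2458 = 2^1 · 1229, so s = 1 and d = 1229.
Repeated squaring mod 2459: 11^1 ≡ 11, 11^2 ≡ 121, 11^4 ≡ 2346, 11^8 ≡ 474, 11^16 ≡ 907, 11^32 ≡ 1343, 11^64 ≡ 1202, 11^128 ≡ 1371, 11^256 ≡ 965, 11^512 ≡ 1723, 11^1024 ≡ 716.
1229 = 1024 + 128 + 64 + 8 + 4 + 1, so 11^1229 ≡ 716·1371·1202·474·2346·11 ≡ 1 (mod 2459).

1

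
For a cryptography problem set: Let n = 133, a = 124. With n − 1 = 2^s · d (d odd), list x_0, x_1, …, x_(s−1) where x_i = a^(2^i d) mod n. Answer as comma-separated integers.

27, 64

n − 1 = 132 = 2^2 · 33, so s = 2 and d = 33.
x_0 = 124^33 mod 133 = 27.
x_1 = 27^2 mod 133 = 64.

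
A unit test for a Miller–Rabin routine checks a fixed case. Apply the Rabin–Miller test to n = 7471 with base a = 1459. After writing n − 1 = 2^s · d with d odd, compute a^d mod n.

n − 1 = 7470 = 2^1 · 3735, so s = 1 and d = 3735.
Repeated squaring mod 7471: 1459^1 ≡ 1459, 1459^2 ≡ 6917, 1459^4 ≡ 605, 1459^8 ≡ 7417, 1459^16 ≡ 2916, 1459^32 ≡ 1058, 1459^64 ≡ 6185, 1459^128 ≡ 2705, 1459^256 ≡ 2916, 1459^512 ≡ 1058, 1459^1024 ≡ 6185, 1459^2048 ≡ 2705.
3735 = 2048 + 1024 + 512 + 128 + 16 + 4 + 2 + 1, so 1459^3735 ≡ 2705·6185·1058·2705·2916·605·6917·1459 ≡ 4744 (mod 7471).

4744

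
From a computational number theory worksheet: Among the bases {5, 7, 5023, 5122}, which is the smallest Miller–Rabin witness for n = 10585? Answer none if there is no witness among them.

5

n − 1 = 10584 = 2^3 · 1323, so s = 3 and d = 1323.
Base 5: x_0 = 5^1323 mod 10585 = 9395. x_0 is neither 1 nor 10584, so continue squaring. x_1 = 9395^2 mod 10585 = 8295. x_2 = 8295^2 mod 10585 = 4525. Reached i = s−1 = 2 without hitting −1: 5 is a Miller–Rabin witness and 10585 is composite.
Base 7: x_0 = 7^1323 mod 10585 = 5453. x_0 is neither 1 nor 10584, so continue squaring. x_1 = 5453^2 mod 10585 = 1944. x_2 = 1944^2 mod 10585 = 291. Reached i = s−1 = 2 without hitting −1: 7 is a Miller–Rabin witness and 10585 is composite.
Base 5023: x_0 = 5023^1323 mod 10585 = 5132. x_0 is neither 1 nor 10584, so continue squaring. x_1 = 5132^2 mod 10585 = 1944. x_2 = 1944^2 mod 10585 = 291. Reached i = s−1 = 2 without hitting −1: 5023 is a Miller–Rabin witness and 10585 is composite.
Base 5122: x_0 = 5122^1323 mod 10585 = 4918. x_0 is neither 1 nor 10584, so continue squaring. x_1 = 4918^2 mod 10585 = 10584. x_1 ≡ −1, so 5122 is not a witness.
The smallest witness among the given bases is 5.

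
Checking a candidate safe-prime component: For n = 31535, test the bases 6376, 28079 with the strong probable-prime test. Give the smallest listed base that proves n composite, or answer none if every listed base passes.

n − 1 = 31534 = 2^1 · 15767, so s = 1 and d = 15767.
Base 6376: x_0 = 6376^15767 mod 31535 = 10541. x_0 ∉ {1, 31534} and s = 1, so 6376 is a Miller–Rabin witness and 31535 is composite.
Base 28079: x_0 = 28079^15767 mod 31535 = 4869. x_0 ∉ {1, 31534} and s = 1, so 28079 is a Miller–Rabin witness and 31535 is composite.
The smallest witness among the given bases is 6376.

6376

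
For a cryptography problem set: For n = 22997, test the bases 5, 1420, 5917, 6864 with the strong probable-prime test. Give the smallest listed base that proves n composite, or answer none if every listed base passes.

n − 1 = 22996 = 2^2 · 5749, so s = 2 and d = 5749.
Base 5: x_0 = 5^5749 mod 22997 = 11575. x_0 is neither 1 nor 22996, so continue squaring. x_1 = 11575^2 mod 22997 = 103. Reached i = s−1 = 1 without hitting −1: 5 is a Miller–Rabin witness and 22997 is composite.
Base 1420: x_0 = 1420^5749 mod 22997 = 7452. x_0 is neither 1 nor 22996, so continue squaring. x_1 = 7452^2 mod 22997 = 17546. Reached i = s−1 = 1 without hitting −1: 1420 is a Miller–Rabin witness and 22997 is composite.
Base 5917: x_0 = 5917^5749 mod 22997 = 5917. x_0 is neither 1 nor 22996, so continue squaring. x_1 = 5917^2 mod 22997 = 9455. Reached i = s−1 = 1 without hitting −1: 5917 is a Miller–Rabin witness and 22997 is composite.
Base 6864: x_0 = 6864^5749 mod 22997 = 14001. x_0 is neither 1 nor 22996, so continue squaring. x_1 = 14001^2 mod 22997 = 1573. Reached i = s−1 = 1 without hitting −1: 6864 is a Miller–Rabin witness and 22997 is composite.
The smallest witness among the given bases is 5.

5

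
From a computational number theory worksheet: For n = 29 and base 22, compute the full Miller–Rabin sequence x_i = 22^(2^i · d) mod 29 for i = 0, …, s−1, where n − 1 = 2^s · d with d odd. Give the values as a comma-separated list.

28, 1

n − 1 = 28 = 2^2 · 7, so s = 2 and d = 7.
x_0 = 22^7 mod 29 = 28.
x_1 = 28^2 mod 29 = 1.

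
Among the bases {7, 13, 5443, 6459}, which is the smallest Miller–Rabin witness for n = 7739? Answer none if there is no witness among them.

7

n − 1 = 7738 = 2^1 · 3869, so s = 1 and d = 3869.
Base 7: x_0 = 7^3869 mod 7739 = 3606. x_0 ∉ {1, 7738} and s = 1, so 7 is a Miller–Rabin witness and 7739 is composite.
Base 13: x_0 = 13^3869 mod 7739 = 7382. x_0 ∉ {1, 7738} and s = 1, so 13 is a Miller–Rabin witness and 7739 is composite.
Base 5443: x_0 = 5443^3869 mod 7739 = 863. x_0 ∉ {1, 7738} and s = 1, so 5443 is a Miller–Rabin witness and 7739 is composite.
Base 6459: x_0 = 6459^3869 mod 7739 = 4662. x_0 ∉ {1, 7738} and s = 1, so 6459 is a Miller–Rabin witness and 7739 is composite.
The smallest witness among the given bases is 7.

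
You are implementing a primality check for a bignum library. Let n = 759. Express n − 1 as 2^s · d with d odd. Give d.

Halving: 758 → 379; 379 is odd.
So 758 = 2^1 · 379.

379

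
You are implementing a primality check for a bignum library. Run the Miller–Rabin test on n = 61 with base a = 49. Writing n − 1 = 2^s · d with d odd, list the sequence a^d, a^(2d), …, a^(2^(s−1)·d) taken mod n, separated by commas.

n − 1 = 60 = 2^2 · 15, so s = 2 and d = 15.
x_0 = 49^15 mod 61 = 60.
x_1 = 60^2 mod 61 = 1.

60, 1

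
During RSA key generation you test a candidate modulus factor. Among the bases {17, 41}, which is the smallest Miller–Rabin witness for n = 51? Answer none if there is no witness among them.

n − 1 = 50 = 2^1 · 25, so s = 1 and d = 25.
Base 17: x_0 = 17^25 mod 51 = 17. x_0 ∉ {1, 50} and s = 1, so 17 is a Miller–Rabin witness and 51 is composite.
Base 41: x_0 = 41^25 mod 51 = 44. x_0 ∉ {1, 50} and s = 1, so 41 is a Miller–Rabin witness and 51 is composite.
The smallest witness among the given bases is 17.

17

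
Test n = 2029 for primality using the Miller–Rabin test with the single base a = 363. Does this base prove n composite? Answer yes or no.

no

n − 1 = 2028 = 2^2 · 507, so s = 2 and d = 507.
x_0 = 363^507 mod 2029 = 1.
x_0 = 1, so 363 is not a witness.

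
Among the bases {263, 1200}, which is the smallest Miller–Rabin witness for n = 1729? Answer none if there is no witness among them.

n − 1 = 1728 = 2^6 · 27, so s = 6 and d = 27.
Base 263: x_0 = 263^27 mod 1729 = 1. x_0 = 1, so 263 is not a witness.
Base 1200: x_0 = 1200^27 mod 1729 = 1728. x_0 = 1728 ≡ −1, so 1200 is not a witness.
No listed base is a witness for 1729.

none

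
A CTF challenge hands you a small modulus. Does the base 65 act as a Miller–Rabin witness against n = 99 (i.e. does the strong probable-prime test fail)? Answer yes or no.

n − 1 = 98 = 2^1 · 49, so s = 1 and d = 49.
x_0 = 65^49 mod 99 = 65.
x_0 ∉ {1, 98} and s = 1, so 65 is a Miller–Rabin witness and 99 is composite.

yes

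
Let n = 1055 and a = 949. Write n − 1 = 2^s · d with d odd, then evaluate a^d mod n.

n − 1 = 1054 = 2^1 · 527, so s = 1 and d = 527.
Repeated squaring mod 1055: 949^1 ≡ 949, 949^2 ≡ 686, 949^4 ≡ 66, 949^8 ≡ 136, 949^16 ≡ 561, 949^32 ≡ 331, 949^64 ≡ 896, 949^128 ≡ 1016, 949^256 ≡ 466, 949^512 ≡ 881.
527 = 512 + 8 + 4 + 2 + 1, so 949^527 ≡ 881·136·66·686·949 ≡ 264 (mod 1055).

264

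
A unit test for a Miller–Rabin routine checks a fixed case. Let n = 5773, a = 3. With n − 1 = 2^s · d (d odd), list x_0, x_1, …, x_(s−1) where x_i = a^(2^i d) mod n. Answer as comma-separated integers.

3620, 5463

n − 1 = 5772 = 2^2 · 1443, so s = 2 and d = 1443.
x_0 = 3^1443 mod 5773 = 3620.
x_1 = 3620^2 mod 5773 = 5463.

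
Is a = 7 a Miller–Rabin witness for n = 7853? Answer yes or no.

n − 1 = 7852 = 2^2 · 1963, so s = 2 and d = 1963.
x_0 = 7^1963 mod 7853 = 6094.
x_0 is neither 1 nor 7852, so continue squaring.
x_1 = 6094^2 mod 7853 = 7852.
x_1 ≡ −1, so 7 is not a witness.

no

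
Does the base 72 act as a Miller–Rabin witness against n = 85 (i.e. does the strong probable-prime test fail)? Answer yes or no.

no

n − 1 = 84 = 2^2 · 21, so s = 2 and d = 21.
Repeated squaring mod 85: 72^1 ≡ 72, 72^2 ≡ 84, 72^4 ≡ 1, 72^8 ≡ 1, 72^16 ≡ 1.
21 = 16 + 4 + 1, so 72^21 ≡ 1·1·72 ≡ 72 (mod 85).
x_0 = 72^21 mod 85 = 72.
x_0 is neither 1 nor 84, so continue squaring.
x_1 = 72^2 mod 85 = 84.
x_1 ≡ −1, so 72 is not a witness.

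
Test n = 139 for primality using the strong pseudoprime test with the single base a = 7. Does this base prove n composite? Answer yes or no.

no

n − 1 = 138 = 2^1 · 69, so s = 1 and d = 69.
x_0 = 7^69 mod 139 = 1.
x_0 = 1, so 7 is not a witness.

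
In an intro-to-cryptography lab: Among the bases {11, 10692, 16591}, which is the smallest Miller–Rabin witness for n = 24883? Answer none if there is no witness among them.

11

n − 1 = 24882 = 2^1 · 12441, so s = 1 and d = 12441.
Base 11: x_0 = 11^12441 mod 24883 = 4513. x_0 ∉ {1, 24882} and s = 1, so 11 is a Miller–Rabin witness and 24883 is composite.
Base 10692: x_0 = 10692^12441 mod 24883 = 22643. x_0 ∉ {1, 24882} and s = 1, so 10692 is a Miller–Rabin witness and 24883 is composite.
Base 16591: x_0 = 16591^12441 mod 24883 = 6373. x_0 ∉ {1, 24882} and s = 1, so 16591 is a Miller–Rabin witness and 24883 is composite.
The smallest witness among the given bases is 11.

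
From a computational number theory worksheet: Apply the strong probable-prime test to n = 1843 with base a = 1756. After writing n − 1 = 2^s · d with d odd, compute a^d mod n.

645

n − 1 = 1842 = 2^1 · 921, so s = 1 and d = 921.
Repeated squaring mod 1843: 1756^1 ≡ 1756, 1756^2 ≡ 197, 1756^4 ≡ 106, 1756^8 ≡ 178, 1756^16 ≡ 353, 1756^32 ≡ 1128, 1756^64 ≡ 714, 1756^128 ≡ 1128, 1756^256 ≡ 714, 1756^512 ≡ 1128.
921 = 512 + 256 + 128 + 16 + 8 + 1, so 1756^921 ≡ 1128·714·1128·353·178·1756 ≡ 645 (mod 1843).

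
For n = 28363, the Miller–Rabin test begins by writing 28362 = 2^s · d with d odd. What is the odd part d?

Halving: 28362 → 14181; 14181 is odd.
So 28362 = 2^1 · 14181.

14181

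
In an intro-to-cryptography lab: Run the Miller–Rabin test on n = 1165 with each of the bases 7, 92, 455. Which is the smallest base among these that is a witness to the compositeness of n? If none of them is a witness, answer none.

n − 1 = 1164 = 2^2 · 291, so s = 2 and d = 291.
Base 7: x_0 = 7^291 mod 1165 = 1158. x_0 is neither 1 nor 1164, so continue squaring. x_1 = 1158^2 mod 1165 = 49. Reached i = s−1 = 1 without hitting −1: 7 is a Miller–Rabin witness and 1165 is composite.
Base 92: x_0 = 92^291 mod 1165 = 558. x_0 is neither 1 nor 1164, so continue squaring. x_1 = 558^2 mod 1165 = 309. Reached i = s−1 = 1 without hitting −1: 92 is a Miller–Rabin witness and 1165 is composite.
Base 455: x_0 = 455^291 mod 1165 = 280. x_0 is neither 1 nor 1164, so continue squaring. x_1 = 280^2 mod 1165 = 345. Reached i = s−1 = 1 without hitting −1: 455 is a Miller–Rabin witness and 1165 is composite.
The smallest witness among the given bases is 7.

7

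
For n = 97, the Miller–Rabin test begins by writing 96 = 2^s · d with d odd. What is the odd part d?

3

Halving: 96 → 48 → 24 → 12 → 6 → 3; 3 is odd.
So 96 = 2^5 · 3.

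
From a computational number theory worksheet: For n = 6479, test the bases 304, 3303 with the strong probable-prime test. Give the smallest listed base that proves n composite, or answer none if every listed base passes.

n − 1 = 6478 = 2^1 · 3239, so s = 1 and d = 3239.
Base 304: x_0 = 304^3239 mod 6479 = 5244. x_0 ∉ {1, 6478} and s = 1, so 304 is a Miller–Rabin witness and 6479 is composite.
Base 3303: x_0 = 3303^3239 mod 6479 = 6428. x_0 ∉ {1, 6478} and s = 1, so 3303 is a Miller–Rabin witness and 6479 is composite.
The smallest witness among the given bases is 304.

304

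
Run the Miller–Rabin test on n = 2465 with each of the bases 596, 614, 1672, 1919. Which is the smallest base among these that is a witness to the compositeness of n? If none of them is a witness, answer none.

614

n − 1 = 2464 = 2^5 · 77, so s = 5 and d = 77.
Base 596: x_0 = 596^77 mod 2465 = 1. x_0 = 1, so 596 is not a witness.
Base 614: x_0 = 614^77 mod 2465 = 2174. x_0 is neither 1 nor 2464, so continue squaring. x_1 = 2174^2 mod 2465 = 871. x_2 = 871^2 mod 2465 = 1886. x_3 = 1886^2 mod 2465 = 1. x_3 = 1 but x_2 ≠ ±1, a nontrivial square root of 1 — 614 is a witness and 2465 is composite.
Base 1672: x_0 = 1672^77 mod 2465 = 452. x_0 is neither 1 nor 2464, so continue squaring. x_1 = 452^2 mod 2465 = 2174. x_2 = 2174^2 mod 2465 = 871. x_3 = 871^2 mod 2465 = 1886. x_4 = 1886^2 mod 2465 = 1. x_4 = 1 but x_3 ≠ ±1, a nontrivial square root of 1 — 1672 is a witness and 2465 is composite.
Base 1919: x_0 = 1919^77 mod 2465 = 869. x_0 is neither 1 nor 2464, so continue squaring. x_1 = 869^2 mod 2465 = 871. x_2 = 871^2 mod 2465 = 1886. x_3 = 1886^2 mod 2465 = 1. x_3 = 1 but x_2 ≠ ±1, a nontrivial square root of 1 — 1919 is a witness and 2465 is composite.
The smallest witness among the given bases is 614.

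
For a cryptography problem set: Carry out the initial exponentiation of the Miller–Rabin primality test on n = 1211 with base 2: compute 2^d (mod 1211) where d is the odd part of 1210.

165

n − 1 = 1210 = 2^1 · 605, so s = 1 and d = 605.
2^605 mod 1211 = 165.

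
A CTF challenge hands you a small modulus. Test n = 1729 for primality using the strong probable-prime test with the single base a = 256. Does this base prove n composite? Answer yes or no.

no

n − 1 = 1728 = 2^6 · 27, so s = 6 and d = 27.
x_0 = 256^27 mod 1729 = 1.
x_0 = 1, so 256 is not a witness.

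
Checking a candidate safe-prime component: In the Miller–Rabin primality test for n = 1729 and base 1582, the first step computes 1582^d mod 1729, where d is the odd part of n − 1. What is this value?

n − 1 = 1728 = 2^6 · 27, so s = 6 and d = 27.
1582^27 mod 1729 = 742.

742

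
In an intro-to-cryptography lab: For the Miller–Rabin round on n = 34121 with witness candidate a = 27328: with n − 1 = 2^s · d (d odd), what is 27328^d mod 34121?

n − 1 = 34120 = 2^3 · 4265, so s = 3 and d = 4265.
27328^4265 mod 34121 = 279.

279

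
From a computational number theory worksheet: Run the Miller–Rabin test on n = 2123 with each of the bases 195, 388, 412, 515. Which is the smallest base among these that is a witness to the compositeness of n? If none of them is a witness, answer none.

n − 1 = 2122 = 2^1 · 1061, so s = 1 and d = 1061.
Base 195: x_0 = 195^1061 mod 2123 = 1383. x_0 ∉ {1, 2122} and s = 1, so 195 is a Miller–Rabin witness and 2123 is composite.
Base 388: x_0 = 388^1061 mod 2123 = 1576. x_0 ∉ {1, 2122} and s = 1, so 388 is a Miller–Rabin witness and 2123 is composite.
Base 412: x_0 = 412^1061 mod 2123 = 1248. x_0 ∉ {1, 2122} and s = 1, so 412 is a Miller–Rabin witness and 2123 is composite.
Base 515: x_0 = 515^1061 mod 2123 = 1131. x_0 ∉ {1, 2122} and s = 1, so 515 is a Miller–Rabin witness and 2123 is composite.
The smallest witness among the given bases is 195.

195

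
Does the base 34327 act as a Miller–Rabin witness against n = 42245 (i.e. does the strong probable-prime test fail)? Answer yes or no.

n − 1 = 42244 = 2^2 · 10561, so s = 2 and d = 10561.
Repeated squaring mod 42245: 34327^1 ≡ 34327, 34327^2 ≡ 3144, 34327^4 ≡ 41651, 34327^8 ≡ 14876, 34327^16 ≡ 16066, 34327^32 ≡ 41651, 34327^64 ≡ 14876, 34327^128 ≡ 16066, 34327^256 ≡ 41651, 34327^512 ≡ 14876, 34327^1024 ≡ 16066, 34327^2048 ≡ 41651, 34327^4096 ≡ 14876, 34327^8192 ≡ 16066.
10561 = 8192 + 2048 + 256 + 64 + 1, so 34327^10561 ≡ 16066·41651·41651·14876·34327 ≡ 14097 (mod 42245).
x_0 = 34327^10561 mod 42245 = 14097.
x_0 is neither 1 nor 42244, so continue squaring.
x_1 = 14097^2 mod 42245 = 4929.
Reached i = s−1 = 1 without hitting −1: 34327 is a Miller–Rabin witness and 42245 is composite.

yes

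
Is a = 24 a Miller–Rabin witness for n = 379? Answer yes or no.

no

n − 1 = 378 = 2^1 · 189, so s = 1 and d = 189.
x_0 = 24^189 mod 379 = 1.
x_0 = 1, so 24 is not a witness.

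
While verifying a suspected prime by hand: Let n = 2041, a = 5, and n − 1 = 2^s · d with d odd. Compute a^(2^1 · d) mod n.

n − 1 = 2040 = 2^3 · 255, so s = 3 and d = 255.
By repeated squaring, 5^255 ≡ 1529 (mod 2041).
x_0 = 1529.
x_1 = 1529^2 mod 2041 = 896.

896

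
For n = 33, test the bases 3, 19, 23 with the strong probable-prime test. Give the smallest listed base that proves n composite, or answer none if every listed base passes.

3

n − 1 = 32 = 2^5 · 1, so s = 5 and d = 1.
Base 3: x_0 = 3^1 mod 33 = 3. x_0 is neither 1 nor 32, so continue squaring. x_1 = 3^2 mod 33 = 9. x_2 = 9^2 mod 33 = 15. x_3 = 15^2 mod 33 = 27. x_4 = 27^2 mod 33 = 3. Reached i = s−1 = 4 without hitting −1: 3 is a Miller–Rabin witness and 33 is composite.
Base 19: x_0 = 19^1 mod 33 = 19. x_0 is neither 1 nor 32, so continue squaring. x_1 = 19^2 mod 33 = 31. x_2 = 31^2 mod 33 = 4. x_3 = 4^2 mod 33 = 16. x_4 = 16^2 mod 33 = 25. Reached i = s−1 = 4 without hitting −1: 19 is a Miller–Rabin witness and 33 is composite.
Base 23: x_0 = 23^1 mod 33 = 23. x_0 is neither 1 nor 32, so continue squaring. x_1 = 23^2 mod 33 = 1. x_1 = 1 but x_0 ≠ ±1, a nontrivial square root of 1 — 23 is a witness and 33 is composite.
The smallest witness among the given bases is 3.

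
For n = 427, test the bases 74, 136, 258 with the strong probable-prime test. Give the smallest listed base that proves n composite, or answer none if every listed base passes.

none

n − 1 = 426 = 2^1 · 213, so s = 1 and d = 213.
Base 74: x_0 = 74^213 mod 427 = 1. x_0 = 1, so 74 is not a witness.
Base 136: x_0 = 136^213 mod 427 = 426. x_0 = 426 ≡ −1, so 136 is not a witness.
Base 258: x_0 = 258^213 mod 427 = 426. x_0 = 426 ≡ −1, so 258 is not a witness.
No listed base is a witness for 427.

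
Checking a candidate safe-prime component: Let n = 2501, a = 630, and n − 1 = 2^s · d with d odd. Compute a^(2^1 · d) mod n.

1221

n − 1 = 2500 = 2^2 · 625, so s = 2 and d = 625.
Repeated squaring mod 2501: 630^1 ≡ 630, 630^2 ≡ 1742, 630^4 ≡ 851, 630^8 ≡ 1412, 630^16 ≡ 447, 630^32 ≡ 2230, 630^64 ≡ 912, 630^128 ≡ 1412, 630^256 ≡ 447, 630^512 ≡ 2230.
625 = 512 + 64 + 32 + 16 + 1, so 630^625 ≡ 2230·912·2230·447·630 ≡ 1831 (mod 2501).
x_0 = 1831.
x_1 = 1831^2 mod 2501 = 1221.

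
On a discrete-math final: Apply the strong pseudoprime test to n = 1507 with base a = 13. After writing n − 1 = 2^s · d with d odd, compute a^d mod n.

525

n − 1 = 1506 = 2^1 · 753, so s = 1 and d = 753.
13^753 mod 1507 = 525.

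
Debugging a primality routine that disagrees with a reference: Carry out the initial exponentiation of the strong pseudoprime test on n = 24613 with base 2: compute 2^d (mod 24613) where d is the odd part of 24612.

n − 1 = 24612 = 2^2 · 6153, so s = 2 and d = 6153.
Repeated squaring mod 24613: 2^1 ≡ 2, 2^2 ≡ 4, 2^4 ≡ 16, 2^8 ≡ 256, 2^16 ≡ 16310, 2^32 ≡ 23409, 2^64 ≡ 22062, 2^128 ≡ 9769, 2^256 ≡ 8760, 2^512 ≡ 18879, 2^1024 ≡ 20401, 2^2048 ≡ 19584, 2^4096 ≡ 13290.
6153 = 4096 + 2048 + 8 + 1, so 2^6153 ≡ 13290·19584·256·2 ≡ 19336 (mod 24613).

19336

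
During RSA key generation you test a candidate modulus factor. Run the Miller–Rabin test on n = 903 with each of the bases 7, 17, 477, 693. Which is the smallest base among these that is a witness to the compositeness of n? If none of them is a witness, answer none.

n − 1 = 902 = 2^1 · 451, so s = 1 and d = 451.
Base 7: x_0 = 7^451 mod 903 = 7. x_0 ∉ {1, 902} and s = 1, so 7 is a Miller–Rabin witness and 903 is composite.
Base 17: x_0 = 17^451 mod 903 = 353. x_0 ∉ {1, 902} and s = 1, so 17 is a Miller–Rabin witness and 903 is composite.
Base 477: x_0 = 477^451 mod 903 = 666. x_0 ∉ {1, 902} and s = 1, so 477 is a Miller–Rabin witness and 903 is composite.
Base 693: x_0 = 693^451 mod 903 = 105. x_0 ∉ {1, 902} and s = 1, so 693 is a Miller–Rabin witness and 903 is composite.
The smallest witness among the given bases is 7.

7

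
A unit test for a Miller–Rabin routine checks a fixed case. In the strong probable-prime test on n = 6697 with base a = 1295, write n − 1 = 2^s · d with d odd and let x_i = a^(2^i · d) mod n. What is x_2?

n − 1 = 6696 = 2^3 · 837, so s = 3 and d = 837.
x_0 = 1295^837 mod 6697 = 3589.
x_1 = 3589^2 mod 6697 = 2590.
x_2 = 2590^2 mod 6697 = 4403.

4403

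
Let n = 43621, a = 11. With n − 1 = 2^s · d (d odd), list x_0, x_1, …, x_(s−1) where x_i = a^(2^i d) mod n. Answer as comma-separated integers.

19597, 3125

n − 1 = 43620 = 2^2 · 10905, so s = 2 and d = 10905.
x_0 = 11^10905 mod 43621 = 19597.
x_1 = 19597^2 mod 43621 = 3125.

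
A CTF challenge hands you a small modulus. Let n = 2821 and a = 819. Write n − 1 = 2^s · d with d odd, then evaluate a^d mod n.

1456

n − 1 = 2820 = 2^2 · 705, so s = 2 and d = 705.
819^705 mod 2821 = 1456.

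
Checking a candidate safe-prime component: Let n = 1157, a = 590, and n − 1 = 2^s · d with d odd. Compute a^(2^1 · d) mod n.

974

n − 1 = 1156 = 2^2 · 289, so s = 2 and d = 289.
Repeated squaring mod 1157: 590^1 ≡ 590, 590^2 ≡ 1000, 590^4 ≡ 352, 590^8 ≡ 105, 590^16 ≡ 612, 590^32 ≡ 833, 590^64 ≡ 846, 590^128 ≡ 690, 590^256 ≡ 573.
289 = 256 + 32 + 1, so 590^289 ≡ 573·833·590 ≡ 824 (mod 1157).
x_0 = 824.
x_1 = 824^2 mod 1157 = 974.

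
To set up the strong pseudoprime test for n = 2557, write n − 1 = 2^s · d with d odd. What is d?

Halving: 2556 → 1278 → 639; 639 is odd.
So 2556 = 2^2 · 639.

639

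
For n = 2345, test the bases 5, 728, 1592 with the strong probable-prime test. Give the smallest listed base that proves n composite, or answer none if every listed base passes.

n − 1 = 2344 = 2^3 · 293, so s = 3 and d = 293.
Base 5: x_0 = 5^293 mod 2345 = 1410. x_0 is neither 1 nor 2344, so continue squaring. x_1 = 1410^2 mod 2345 = 1885. x_2 = 1885^2 mod 2345 = 550. Reached i = s−1 = 2 without hitting −1: 5 is a Miller–Rabin witness and 2345 is composite.
Base 728: x_0 = 728^293 mod 2345 = 1568. x_0 is neither 1 nor 2344, so continue squaring. x_1 = 1568^2 mod 2345 = 1064. x_2 = 1064^2 mod 2345 = 1806. Reached i = s−1 = 2 without hitting −1: 728 is a Miller–Rabin witness and 2345 is composite.
Base 1592: x_0 = 1592^293 mod 2345 = 1762. x_0 is neither 1 nor 2344, so continue squaring. x_1 = 1762^2 mod 2345 = 2209. x_2 = 2209^2 mod 2345 = 2081. Reached i = s−1 = 2 without hitting −1: 1592 is a Miller–Rabin witness and 2345 is composite.
The smallest witness among the given bases is 5.

5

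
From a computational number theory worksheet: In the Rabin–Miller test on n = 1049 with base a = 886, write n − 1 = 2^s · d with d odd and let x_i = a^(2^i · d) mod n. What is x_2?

1

n − 1 = 1048 = 2^3 · 131, so s = 3 and d = 131.
x_0 = 886^131 mod 1049 = 1.
x_1 = 1^2 mod 1049 = 1.
x_2 = 1^2 mod 1049 = 1.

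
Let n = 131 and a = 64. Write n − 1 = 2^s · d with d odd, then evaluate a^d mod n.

1

n − 1 = 130 = 2^1 · 65, so s = 1 and d = 65.
64^65 mod 131 = 1.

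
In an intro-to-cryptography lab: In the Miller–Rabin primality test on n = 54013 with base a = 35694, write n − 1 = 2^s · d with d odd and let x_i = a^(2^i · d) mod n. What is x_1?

1

n − 1 = 54012 = 2^2 · 13503, so s = 2 and d = 13503.
Repeated squaring mod 54013: 35694^1 ≡ 35694, 35694^2 ≡ 2992, 35694^4 ≡ 39919, 35694^8 ≡ 35035, 35694^16 ≡ 5800, 35694^32 ≡ 43914, 35694^64 ≡ 13257, 35694^128 ≡ 43760, 35694^256 ≡ 14711, 35694^512 ≡ 37443, 35694^1024 ≡ 16821, 35694^2048 ≡ 25947, 35694^4096 ≡ 28777, 35694^8192 ≡ 42426.
13503 = 8192 + 4096 + 1024 + 128 + 32 + 16 + 8 + 4 + 2 + 1, so 35694^13503 ≡ 42426·28777·16821·43760·43914·5800·35035·39919·2992·35694 ≡ 54012 (mod 54013).
x_0 = 54012.
x_1 = 54012^2 mod 54013 = 1.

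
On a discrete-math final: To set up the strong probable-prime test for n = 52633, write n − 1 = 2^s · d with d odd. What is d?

6579

Halving: 52632 → 26316 → 13158 → 6579; 6579 is odd.
So 52632 = 2^3 · 6579.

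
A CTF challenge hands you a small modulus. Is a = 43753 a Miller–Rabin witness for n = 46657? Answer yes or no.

n − 1 = 46656 = 2^6 · 729, so s = 6 and d = 729.
x_0 = 43753^729 mod 46657 = 10551.
x_0 is neither 1 nor 46656, so continue squaring.
x_1 = 10551^2 mod 46657 = 46656.
x_1 ≡ −1, so 43753 is not a witness.

no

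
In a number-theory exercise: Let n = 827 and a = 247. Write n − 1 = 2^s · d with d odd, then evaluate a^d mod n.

826

n − 1 = 826 = 2^1 · 413, so s = 1 and d = 413.
247^413 mod 827 = 826.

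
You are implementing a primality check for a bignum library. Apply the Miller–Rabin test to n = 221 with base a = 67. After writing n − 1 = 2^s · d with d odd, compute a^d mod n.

50

n − 1 = 220 = 2^2 · 55, so s = 2 and d = 55.
67^55 mod 221 = 50.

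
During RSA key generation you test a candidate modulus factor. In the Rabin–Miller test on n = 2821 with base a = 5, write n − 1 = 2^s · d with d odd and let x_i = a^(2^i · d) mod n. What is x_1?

1520

n − 1 = 2820 = 2^2 · 705, so s = 2 and d = 705.
Repeated squaring mod 2821: 5^1 ≡ 5, 5^2 ≡ 25, 5^4 ≡ 625, 5^8 ≡ 1327, 5^16 ≡ 625, 5^32 ≡ 1327, 5^64 ≡ 625, 5^128 ≡ 1327, 5^256 ≡ 625, 5^512 ≡ 1327.
705 = 512 + 128 + 64 + 1, so 5^705 ≡ 1327·1327·625·5 ≡ 993 (mod 2821).
x_0 = 993.
x_1 = 993^2 mod 2821 = 1520.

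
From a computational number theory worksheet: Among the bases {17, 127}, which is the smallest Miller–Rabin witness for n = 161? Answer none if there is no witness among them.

17

n − 1 = 160 = 2^5 · 5, so s = 5 and d = 5.
Base 17: x_0 = 17^5 mod 161 = 159. x_0 is neither 1 nor 160, so continue squaring. x_1 = 159^2 mod 161 = 4. x_2 = 4^2 mod 161 = 16. x_3 = 16^2 mod 161 = 95. x_4 = 95^2 mod 161 = 9. Reached i = s−1 = 4 without hitting −1: 17 is a Miller–Rabin witness and 161 is composite.
Base 127: x_0 = 127^5 mod 161 = 64. x_0 is neither 1 nor 160, so continue squaring. x_1 = 64^2 mod 161 = 71. x_2 = 71^2 mod 161 = 50. x_3 = 50^2 mod 161 = 85. x_4 = 85^2 mod 161 = 141. Reached i = s−1 = 4 without hitting −1: 127 is a Miller–Rabin witness and 161 is composite.
The smallest witness among the given bases is 17.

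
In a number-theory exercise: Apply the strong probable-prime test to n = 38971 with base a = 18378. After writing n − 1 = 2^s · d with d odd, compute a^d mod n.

1

n − 1 = 38970 = 2^1 · 19485, so s = 1 and d = 19485.
18378^19485 mod 38971 = 1.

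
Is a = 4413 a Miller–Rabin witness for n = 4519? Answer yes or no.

n − 1 = 4518 = 2^1 · 2259, so s = 1 and d = 2259.
Repeated squaring mod 4519: 4413^1 ≡ 4413, 4413^2 ≡ 2198, 4413^4 ≡ 393, 4413^8 ≡ 803, 4413^16 ≡ 3111, 4413^32 ≡ 3142, 4413^64 ≡ 2668, 4413^128 ≡ 799, 4413^256 ≡ 1222, 4413^512 ≡ 2014, 4413^1024 ≡ 2653, 4413^2048 ≡ 2326.
2259 = 2048 + 128 + 64 + 16 + 2 + 1, so 4413^2259 ≡ 2326·799·2668·3111·2198·4413 ≡ 1 (mod 4519).
x_0 = 4413^2259 mod 4519 = 1.
x_0 = 1, so 4413 is not a witness.

no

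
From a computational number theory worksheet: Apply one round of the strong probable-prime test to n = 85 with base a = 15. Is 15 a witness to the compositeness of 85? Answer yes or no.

n − 1 = 84 = 2^2 · 21, so s = 2 and d = 21.
x_0 = 15^21 mod 85 = 70.
x_0 is neither 1 nor 84, so continue squaring.
x_1 = 70^2 mod 85 = 55.
Reached i = s−1 = 1 without hitting −1: 15 is a Miller–Rabin witness and 85 is composite.

yes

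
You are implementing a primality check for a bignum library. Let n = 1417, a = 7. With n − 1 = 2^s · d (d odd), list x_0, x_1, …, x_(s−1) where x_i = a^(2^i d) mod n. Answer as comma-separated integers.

541, 779, 365

n − 1 = 1416 = 2^3 · 177, so s = 3 and d = 177.
x_0 = 7^177 mod 1417 = 541.
x_1 = 541^2 mod 1417 = 779.
x_2 = 779^2 mod 1417 = 365.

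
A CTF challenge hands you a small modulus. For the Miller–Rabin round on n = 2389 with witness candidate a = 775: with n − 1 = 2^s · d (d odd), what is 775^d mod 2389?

2388

n − 1 = 2388 = 2^2 · 597, so s = 2 and d = 597.
775^597 mod 2389 = 2388.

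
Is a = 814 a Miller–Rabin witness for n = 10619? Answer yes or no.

yes

n − 1 = 10618 = 2^1 · 5309, so s = 1 and d = 5309.
x_0 = 814^5309 mod 10619 = 5513.
x_0 ∉ {1, 10618} and s = 1, so 814 is a Miller–Rabin witness and 10619 is composite.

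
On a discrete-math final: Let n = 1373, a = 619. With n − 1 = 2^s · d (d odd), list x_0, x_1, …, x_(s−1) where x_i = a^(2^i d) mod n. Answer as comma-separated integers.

705, 1372

n − 1 = 1372 = 2^2 · 343, so s = 2 and d = 343.
x_0 = 619^343 mod 1373 = 705.
x_1 = 705^2 mod 1373 = 1372.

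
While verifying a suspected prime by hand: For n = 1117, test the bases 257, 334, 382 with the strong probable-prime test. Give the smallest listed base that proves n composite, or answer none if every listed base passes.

none

n − 1 = 1116 = 2^2 · 279, so s = 2 and d = 279.
Base 257: x_0 = 257^279 mod 1117 = 1. x_0 = 1, so 257 is not a witness.
Base 334: x_0 = 334^279 mod 1117 = 214. x_0 is neither 1 nor 1116, so continue squaring. x_1 = 214^2 mod 1117 = 1116. x_1 ≡ −1, so 334 is not a witness.
Base 382: x_0 = 382^279 mod 1117 = 903. x_0 is neither 1 nor 1116, so continue squaring. x_1 = 903^2 mod 1117 = 1116. x_1 ≡ −1, so 382 is not a witness.
No listed base is a witness for 1117.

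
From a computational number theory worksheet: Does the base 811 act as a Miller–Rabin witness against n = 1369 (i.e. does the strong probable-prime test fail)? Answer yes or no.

yes

n − 1 = 1368 = 2^3 · 171, so s = 3 and d = 171.
x_0 = 811^171 mod 1369 = 1259.
x_0 is neither 1 nor 1368, so continue squaring.
x_1 = 1259^2 mod 1369 = 1148.
x_2 = 1148^2 mod 1369 = 926.
Reached i = s−1 = 2 without hitting −1: 811 is a Miller–Rabin witness and 1369 is composite.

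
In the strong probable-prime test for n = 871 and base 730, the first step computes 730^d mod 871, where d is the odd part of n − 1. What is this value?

801

n − 1 = 870 = 2^1 · 435, so s = 1 and d = 435.
730^435 mod 871 = 801.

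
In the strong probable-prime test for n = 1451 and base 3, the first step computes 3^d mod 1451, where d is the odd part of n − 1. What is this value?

1

n − 1 = 1450 = 2^1 · 725, so s = 1 and d = 725.
3^725 mod 1451 = 1.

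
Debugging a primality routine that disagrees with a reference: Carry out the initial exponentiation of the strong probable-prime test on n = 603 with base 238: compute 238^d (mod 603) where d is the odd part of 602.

n − 1 = 602 = 2^1 · 301, so s = 1 and d = 301.
Repeated squaring mod 603: 238^1 ≡ 238, 238^2 ≡ 565, 238^4 ≡ 238, 238^8 ≡ 565, 238^16 ≡ 238, 238^32 ≡ 565, 238^64 ≡ 238, 238^128 ≡ 565, 238^256 ≡ 238.
301 = 256 + 32 + 8 + 4 + 1, so 238^301 ≡ 238·565·565·238·238 ≡ 238 (mod 603).

238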